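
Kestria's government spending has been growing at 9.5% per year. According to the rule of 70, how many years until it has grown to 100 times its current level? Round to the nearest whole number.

Doubling time ≈ 70/9.5 = 7.37 years.
Reaching 100× takes log₂(100) ≈ 6.64 doublings.
6.64 × 7.37 ≈ 49 years.

49 years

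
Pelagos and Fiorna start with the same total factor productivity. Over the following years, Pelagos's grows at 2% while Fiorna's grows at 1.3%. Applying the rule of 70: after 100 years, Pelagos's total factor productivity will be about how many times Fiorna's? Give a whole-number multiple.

Only the 0.7-point difference matters.
70/0.7 ≈ 100.00 years per doubling of the ratio; 100 years gives 1.00 doublings, so ≈ 2×.

approximately 2 times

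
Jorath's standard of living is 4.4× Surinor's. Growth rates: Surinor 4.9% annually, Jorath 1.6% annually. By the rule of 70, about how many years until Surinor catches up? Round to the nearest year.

roughly 45 years

Surinor gains on Jorath at 4.9% − 1.6% = 3.3 points a year.
At that relative rate the gap halves every 70/3.3 ≈ 21.21 years.
A 4.4× gap takes log₂(4.4) ≈ 2.14 halvings to close: 2.14 × 21.21 ≈ 45 years.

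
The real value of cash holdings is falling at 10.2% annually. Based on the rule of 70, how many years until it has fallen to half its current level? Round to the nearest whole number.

around 7 years

The rule works in reverse for decay: 70/10.2 ≈ 6.86 years to halve.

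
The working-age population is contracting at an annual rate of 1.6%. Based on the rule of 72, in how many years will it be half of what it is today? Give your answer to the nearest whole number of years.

roughly 45 years

The rule works in reverse for decay: 72/1.6 ≈ 45.00 years to halve.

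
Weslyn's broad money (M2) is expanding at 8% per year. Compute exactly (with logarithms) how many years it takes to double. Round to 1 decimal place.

t = ln(2) / ln(1 + 0.08) = 0.6931 / 0.076961 ≈ 9.01.

9.0 years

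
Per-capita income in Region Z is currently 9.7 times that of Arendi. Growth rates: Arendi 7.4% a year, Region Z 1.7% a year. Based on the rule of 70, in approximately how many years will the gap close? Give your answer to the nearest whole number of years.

The growth-rate gap is 7.4% − 1.7% = 5.7 percentage points.
So the ratio between them halves every 70/5.7 ≈ 12.28 years.
A 9.7 times gap takes log₂(9.7) ≈ 3.28 halvings to close: 3.28 × 12.28 ≈ 40 years.

around 40 years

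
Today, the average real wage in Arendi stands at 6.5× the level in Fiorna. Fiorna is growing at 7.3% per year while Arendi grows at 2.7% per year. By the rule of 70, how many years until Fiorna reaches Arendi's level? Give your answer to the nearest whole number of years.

What matters is the difference: 4.6 pp.
Rule of 70 on the gap: the ratio halves every 70/4.6 ≈ 15.22 years.
A 6.5× gap takes log₂(6.5) ≈ 2.70 halvings to close: 2.70 × 15.22 ≈ 41 years.

around 41 years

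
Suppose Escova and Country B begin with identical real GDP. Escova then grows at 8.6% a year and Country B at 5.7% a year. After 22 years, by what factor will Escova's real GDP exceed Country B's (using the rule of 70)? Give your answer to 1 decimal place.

Rate gap = 8.6% − 5.7% = 2.9 points.
The ratio doubles every 70/2.9 ≈ 24.14 years.
22/24.14 ≈ 0.91 doublings → ratio ≈ 2^0.91 ≈ 1.9.

1.9 times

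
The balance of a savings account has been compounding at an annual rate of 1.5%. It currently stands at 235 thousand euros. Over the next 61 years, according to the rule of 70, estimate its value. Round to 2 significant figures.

roughly 580 thousand euros

Doubling time ≈ 70/1.5 = 46.67 years.
61 years is 61/46.67 ≈ 1.31 doublings, a factor of 2^1.31 ≈ 2.48.
235 × 2.48 ≈ 580 thousand euros.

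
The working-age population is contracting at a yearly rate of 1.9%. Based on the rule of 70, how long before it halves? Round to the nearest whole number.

The rule works in reverse for decay: 70/1.9 ≈ 36.84 years to halve.

roughly 37 years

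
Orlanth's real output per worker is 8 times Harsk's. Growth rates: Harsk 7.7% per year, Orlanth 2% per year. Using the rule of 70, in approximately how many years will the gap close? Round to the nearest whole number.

Harsk gains on Orlanth at 7.7% − 2% = 5.7 points a year.
At that relative rate the gap halves every 70/5.7 ≈ 12.28 years.
An 8 times gap closes after 3 halvings: 3 × 12.28 ≈ 37 years.

about 37 years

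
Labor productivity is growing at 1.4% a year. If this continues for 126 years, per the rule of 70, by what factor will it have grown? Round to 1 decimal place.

Doubles every ≈ 50.00 years (70/1.4).
126 years is 2.52 doublings; 2^2.52 ≈ 5.7×.

approximately 5.7 times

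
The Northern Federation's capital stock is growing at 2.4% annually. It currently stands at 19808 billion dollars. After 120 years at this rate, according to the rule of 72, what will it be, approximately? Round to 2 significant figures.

320000 billion dollars

Doubling time ≈ 72/2.4 = 30.00 years.
120 years is 120/30.00 ≈ 4.00 doublings, a factor of 2^4.00 ≈ 16.00.
19808 × 16.00 ≈ 320000 billion dollars.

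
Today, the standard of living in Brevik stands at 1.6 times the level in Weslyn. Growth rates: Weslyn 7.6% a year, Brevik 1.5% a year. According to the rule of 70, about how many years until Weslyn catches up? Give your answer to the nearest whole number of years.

The growth-rate gap is 7.6% − 1.5% = 6.1 percentage points.
So the ratio between them halves every 70/6.1 ≈ 11.48 years.
A 1.6 times gap takes log₂(1.6) ≈ 0.68 halvings to close: 0.68 × 11.48 ≈ 8 years.

roughly 8 years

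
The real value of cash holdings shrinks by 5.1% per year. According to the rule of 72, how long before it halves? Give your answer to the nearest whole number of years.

≈ 14 years

Falling at 5.1%, it halves about every 72/5.1 = 14.12 years.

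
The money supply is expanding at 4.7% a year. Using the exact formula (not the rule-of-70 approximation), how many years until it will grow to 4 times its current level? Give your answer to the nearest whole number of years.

30 years

t = ln(4) / ln(1 + 0.047) = 1.3863 / 0.045929 ≈ 30.18.
≈ 30 years.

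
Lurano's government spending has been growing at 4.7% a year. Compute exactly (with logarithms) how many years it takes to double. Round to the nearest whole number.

15 years

t = ln(2) / ln(1 + 0.047) = 0.6931 / 0.045929 ≈ 15.09.
≈ 15 years.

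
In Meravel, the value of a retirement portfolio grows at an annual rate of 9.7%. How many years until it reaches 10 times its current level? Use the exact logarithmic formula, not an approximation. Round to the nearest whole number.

t = ln(10) / ln(1 + 0.097) = 2.3026 / 0.092579 ≈ 24.87.
≈ 25 years.

25 years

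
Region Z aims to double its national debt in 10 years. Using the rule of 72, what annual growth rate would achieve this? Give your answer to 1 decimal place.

72 / 10 ≈ 7.20, so about 7.2% annually.

about 7.2%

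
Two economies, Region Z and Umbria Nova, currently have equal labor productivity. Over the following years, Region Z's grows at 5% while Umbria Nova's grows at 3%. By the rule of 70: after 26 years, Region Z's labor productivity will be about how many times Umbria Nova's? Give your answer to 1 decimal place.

Only the 2-point difference matters.
70/2 ≈ 35.00 years per doubling of the ratio; 26 years gives 0.74 doublings, so ≈ 1.7×.

roughly 1.7 times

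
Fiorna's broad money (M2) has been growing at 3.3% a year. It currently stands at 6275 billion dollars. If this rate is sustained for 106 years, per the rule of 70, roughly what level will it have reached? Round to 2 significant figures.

It doubles every 70/3.3 ≈ 21.21 years, so 106 years is 5.00 doublings.
2^5.00 ≈ 32.00; 6275 × 32.00 ≈ 200000 billion dollars.

about 200000 billion dollars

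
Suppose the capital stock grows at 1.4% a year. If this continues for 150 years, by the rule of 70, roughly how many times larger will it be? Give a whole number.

around 8 times

Doubling time ≈ 70/1.4 = 50.00 years.
150/50.00 ≈ 3 doublings, so about 2^3 = 8×.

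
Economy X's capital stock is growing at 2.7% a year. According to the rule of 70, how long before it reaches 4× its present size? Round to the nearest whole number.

roughly 52 years

At 2.7% it doubles every 70/2.7 ≈ 25.93 years.
Getting to 4× needs 2 doublings: 2 × 25.93 ≈ 52 years.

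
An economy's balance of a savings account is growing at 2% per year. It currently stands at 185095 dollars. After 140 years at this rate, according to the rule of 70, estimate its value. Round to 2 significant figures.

It doubles every 70/2 ≈ 35.00 years, so 140 years is 4.00 doublings.
2^4.00 ≈ 16.00; 185095 × 16.00 ≈ 3000000 dollars.

about 3000000 dollars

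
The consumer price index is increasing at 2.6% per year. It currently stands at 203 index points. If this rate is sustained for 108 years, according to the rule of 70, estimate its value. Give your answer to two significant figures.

It doubles every 70/2.6 ≈ 26.92 years, so 108 years is 4.01 doublings.
2^4.01 ≈ 16.11; 203 × 16.11 ≈ 3300 index points.

≈ 3300 index points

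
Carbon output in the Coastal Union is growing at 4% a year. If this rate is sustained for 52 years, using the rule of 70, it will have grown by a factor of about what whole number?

Doubling time ≈ 70/4 = 17.50 years.
52/17.50 ≈ 3 doublings, so about 2^3 = 8×.

8 times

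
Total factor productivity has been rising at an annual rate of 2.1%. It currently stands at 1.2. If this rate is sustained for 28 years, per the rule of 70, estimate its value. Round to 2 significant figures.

It doubles every 70/2.1 ≈ 33.33 years, so 28 years is 0.84 doublings.
2^0.84 ≈ 1.79; 1.2 × 1.79 ≈ 2.1.

around 2.1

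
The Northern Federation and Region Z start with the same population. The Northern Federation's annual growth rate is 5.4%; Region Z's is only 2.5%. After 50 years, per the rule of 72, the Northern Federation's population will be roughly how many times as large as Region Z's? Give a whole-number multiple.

Only the 2.9-point difference matters.
72/2.9 ≈ 24.83 years per doubling of the ratio; 50 years gives 2.01 doublings, so ≈ 4×.

≈ 4 times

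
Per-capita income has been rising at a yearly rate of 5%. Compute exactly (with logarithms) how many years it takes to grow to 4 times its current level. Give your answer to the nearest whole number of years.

t = ln(4) / ln(1 + 0.05) = 1.3863 / 0.048790 ≈ 28.41.
≈ 28 years.

28 years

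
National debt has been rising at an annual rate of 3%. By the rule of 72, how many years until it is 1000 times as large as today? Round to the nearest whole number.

approximately 239 years

Doubling time ≈ 72/3 = 24.00 years.
Reaching 1000× takes log₂(1000) ≈ 9.97 doublings.
9.97 × 24.00 ≈ 239 years.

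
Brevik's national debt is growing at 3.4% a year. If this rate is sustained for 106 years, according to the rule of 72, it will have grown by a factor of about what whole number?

At 3.4% one doubling takes ≈ 21.18 years; 106 years is 5 of them, so ×32.

32 times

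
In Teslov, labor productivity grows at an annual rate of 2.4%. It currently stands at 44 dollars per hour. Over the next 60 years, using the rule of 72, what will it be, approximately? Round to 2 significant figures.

180 dollars per hour

Doubling time ≈ 72/2.4 = 30.00 years.
60 years is 60/30.00 ≈ 2.00 doublings, a factor of 2^2.00 ≈ 4.00.
44 × 4.00 ≈ 180 dollars per hour.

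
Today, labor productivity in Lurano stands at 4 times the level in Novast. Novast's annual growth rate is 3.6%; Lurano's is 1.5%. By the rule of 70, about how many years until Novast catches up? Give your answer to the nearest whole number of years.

The growth-rate gap is 3.6% − 1.5% = 2.1 percentage points.
So the ratio between them halves every 70/2.1 ≈ 33.33 years.
A 4 times gap closes after 2 halvings: 2 × 33.33 ≈ 67 years.

about 67 years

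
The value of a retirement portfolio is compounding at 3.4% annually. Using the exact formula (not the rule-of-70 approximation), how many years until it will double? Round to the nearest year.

21 years

t = ln(2) / ln(1 + 0.034) = 0.6931 / 0.033435 ≈ 20.73.
≈ 21 years.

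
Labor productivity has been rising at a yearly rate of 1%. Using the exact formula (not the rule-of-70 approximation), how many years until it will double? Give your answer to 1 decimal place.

69.7 years

t = ln(2) / ln(1 + 0.01) = 0.6931 / 0.009950 ≈ 69.66.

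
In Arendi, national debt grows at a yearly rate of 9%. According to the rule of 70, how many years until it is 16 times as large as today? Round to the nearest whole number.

roughly 31 years

Doubling time ≈ 70/9 = 7.78 years.
16× is 4 doublings, so 4 × 7.78 ≈ 31 years.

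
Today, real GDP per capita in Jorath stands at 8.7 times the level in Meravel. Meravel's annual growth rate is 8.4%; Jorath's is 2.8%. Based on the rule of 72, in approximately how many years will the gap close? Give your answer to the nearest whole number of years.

The growth-rate gap is 8.4% − 2.8% = 5.6 percentage points.
So the ratio between them halves every 72/5.6 ≈ 12.86 years.
An 8.7 times gap takes log₂(8.7) ≈ 3.12 halvings to close: 3.12 × 12.86 ≈ 40 years.

about 40 years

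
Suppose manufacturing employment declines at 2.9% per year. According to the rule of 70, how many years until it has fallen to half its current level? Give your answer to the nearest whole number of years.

Halving time ≈ 70 / 2.9 = 24.14 → 24 years.

about 24 years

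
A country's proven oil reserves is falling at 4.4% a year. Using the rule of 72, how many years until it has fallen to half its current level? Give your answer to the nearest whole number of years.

The rule works in reverse for decay: 72/4.4 ≈ 16.36 years to halve.

16 years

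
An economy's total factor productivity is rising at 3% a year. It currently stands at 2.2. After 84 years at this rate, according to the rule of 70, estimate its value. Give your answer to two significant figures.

27

Doubling time ≈ 70/3 = 23.33 years.
84 years is 84/23.33 ≈ 3.60 doublings, a factor of 2^3.60 ≈ 12.13.
2.2 × 12.13 ≈ 27.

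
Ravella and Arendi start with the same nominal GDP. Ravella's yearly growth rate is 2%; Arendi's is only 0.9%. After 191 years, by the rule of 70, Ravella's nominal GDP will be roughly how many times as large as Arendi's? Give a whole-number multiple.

Ravella pulls ahead at 1.1 pp per year, so the ratio doubles every 70/1.1 ≈ 63.64 years.
In 191 years that's 3.00 doublings: 2^3.00 ≈ 8.

about 8 times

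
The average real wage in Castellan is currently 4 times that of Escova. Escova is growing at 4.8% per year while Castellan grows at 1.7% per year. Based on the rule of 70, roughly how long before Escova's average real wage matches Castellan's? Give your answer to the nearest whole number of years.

roughly 45 years

The growth-rate gap is 4.8% − 1.7% = 3.1 percentage points.
So the ratio between them halves every 70/3.1 ≈ 22.58 years.
A 4 times gap closes after 2 halvings: 2 × 22.58 ≈ 45 years.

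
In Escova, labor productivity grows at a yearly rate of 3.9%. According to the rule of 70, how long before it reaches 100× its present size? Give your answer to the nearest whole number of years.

around 119 years

At 3.9% it doubles every 70/3.9 ≈ 17.95 years.
Reaching 100× takes log₂(100) ≈ 6.64 doublings.
6.64 × 17.95 ≈ 119 years.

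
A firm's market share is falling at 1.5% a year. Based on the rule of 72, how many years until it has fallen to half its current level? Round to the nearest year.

Halving time ≈ 72 / 1.5 = 48.00 → 48 years.

around 48 years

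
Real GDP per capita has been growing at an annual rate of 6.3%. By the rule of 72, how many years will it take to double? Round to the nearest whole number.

72/6.3 ≈ 11.43, so it doubles roughly every 11 years.

roughly 11 years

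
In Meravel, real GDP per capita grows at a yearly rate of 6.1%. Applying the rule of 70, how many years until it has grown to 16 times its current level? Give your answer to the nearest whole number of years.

46 years

One doubling takes 70/6.1 = 11.48 years.
16× is 4 doublings, so 4 × 11.48 ≈ 46 years.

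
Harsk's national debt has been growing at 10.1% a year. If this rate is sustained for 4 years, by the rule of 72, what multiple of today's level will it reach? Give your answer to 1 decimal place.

Doubles every ≈ 7.13 years (72/10.1).
4 years is 0.56 doublings; 2^0.56 ≈ 1.5×.

≈ 1.5 times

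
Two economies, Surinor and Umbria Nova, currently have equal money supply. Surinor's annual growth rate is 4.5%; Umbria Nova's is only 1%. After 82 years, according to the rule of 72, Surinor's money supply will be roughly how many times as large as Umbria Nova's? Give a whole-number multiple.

≈ 16 times

Only the 3.5-point difference matters.
72/3.5 ≈ 20.57 years per doubling of the ratio; 82 years gives 3.99 doublings, so ≈ 16×.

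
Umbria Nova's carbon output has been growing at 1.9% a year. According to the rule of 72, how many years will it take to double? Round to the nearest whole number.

around 38 years

At 1.9%, doubling takes about 72/1.9 = 37.89 years.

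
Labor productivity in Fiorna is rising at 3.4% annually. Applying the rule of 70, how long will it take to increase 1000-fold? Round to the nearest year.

roughly 205 years

Doubling time ≈ 70/3.4 = 20.59 years.
Reaching 1000× takes log₂(1000) ≈ 9.97 doublings.
9.97 × 20.59 ≈ 205 years.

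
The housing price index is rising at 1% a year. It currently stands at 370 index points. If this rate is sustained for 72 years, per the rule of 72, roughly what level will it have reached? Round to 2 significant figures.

It doubles every 72/1 ≈ 72.00 years, so 72 years is 1.00 doublings.
2^1.00 ≈ 2.00; 370 × 2.00 ≈ 740 index points.

roughly 740 index points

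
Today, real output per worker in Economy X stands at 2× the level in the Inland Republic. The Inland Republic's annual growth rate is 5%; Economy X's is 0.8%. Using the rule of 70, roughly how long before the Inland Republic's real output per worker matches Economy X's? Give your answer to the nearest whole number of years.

The growth-rate gap is 5% − 0.8% = 4.2 percentage points.
So the ratio between them halves every 70/4.2 ≈ 16.67 years.
A 2× gap closes after 1 halving: 1 × 16.67 ≈ 17 years.

roughly 17 years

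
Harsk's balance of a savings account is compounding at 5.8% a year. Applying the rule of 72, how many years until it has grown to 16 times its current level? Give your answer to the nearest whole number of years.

Doubling time ≈ 72/5.8 = 12.41 years.
Getting to 16× needs 4 doublings: 4 × 12.41 ≈ 50 years.

around 50 years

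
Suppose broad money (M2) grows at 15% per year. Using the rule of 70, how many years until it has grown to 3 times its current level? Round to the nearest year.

Doubling time ≈ 70/15 = 4.67 years.
3× is log₂ 3 ≈ 1.58 doublings, so ≈ 1.58 × 4.67 = 7 years.

about 7 years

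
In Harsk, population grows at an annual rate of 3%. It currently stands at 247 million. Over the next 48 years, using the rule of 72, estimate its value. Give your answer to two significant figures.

about 990 million

It doubles every 72/3 ≈ 24.00 years, so 48 years is 2.00 doublings.
2^2.00 ≈ 4.00; 247 × 4.00 ≈ 990 million.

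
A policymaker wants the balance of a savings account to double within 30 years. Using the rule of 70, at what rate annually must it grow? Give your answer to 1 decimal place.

2.3% annually

70 / 30 ≈ 2.33, so about 2.3% annually.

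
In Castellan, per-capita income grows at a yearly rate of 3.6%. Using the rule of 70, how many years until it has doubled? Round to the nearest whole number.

Doubling time ≈ 70 / 3.6 = 19.44 years.

approximately 19 years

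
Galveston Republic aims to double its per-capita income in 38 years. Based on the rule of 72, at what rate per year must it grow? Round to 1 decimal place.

72 / 38 ≈ 1.89, so about 1.9% per year.

around 1.9%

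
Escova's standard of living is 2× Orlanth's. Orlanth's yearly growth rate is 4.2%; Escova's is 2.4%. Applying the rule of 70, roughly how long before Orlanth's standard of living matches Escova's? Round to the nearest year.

roughly 39 years

Orlanth gains on Escova at 4.2% − 2.4% = 1.8 points a year.
At that relative rate the gap halves every 70/1.8 ≈ 38.89 years.
A 2× gap closes after 1 halving: 1 × 38.89 ≈ 39 years.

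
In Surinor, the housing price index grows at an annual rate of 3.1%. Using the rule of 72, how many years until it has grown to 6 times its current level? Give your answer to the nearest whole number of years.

approximately 60 years

At 3.1% it doubles every 72/3.1 ≈ 23.23 years.
6× is log₂ 6 ≈ 2.58 doublings, so ≈ 2.58 × 23.23 = 60 years.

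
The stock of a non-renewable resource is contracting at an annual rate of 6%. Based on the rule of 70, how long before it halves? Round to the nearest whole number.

around 12 years

Falling at 6%, it halves about every 70/6 = 11.67 years.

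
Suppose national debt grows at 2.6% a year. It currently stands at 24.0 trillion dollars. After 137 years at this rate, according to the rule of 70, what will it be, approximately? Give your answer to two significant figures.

It doubles every 70/2.6 ≈ 26.92 years, so 137 years is 5.09 doublings.
2^5.09 ≈ 34.06; 24.0 × 34.06 ≈ 820 trillion dollars.

820 trillion dollars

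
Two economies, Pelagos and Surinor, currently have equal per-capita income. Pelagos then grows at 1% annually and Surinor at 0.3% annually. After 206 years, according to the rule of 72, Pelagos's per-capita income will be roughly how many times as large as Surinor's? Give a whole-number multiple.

4 times

Pelagos pulls ahead at 0.7 pp per year, so the ratio doubles every 72/0.7 ≈ 102.86 years.
In 206 years that's 2.00 doublings: 2^2.00 ≈ 4.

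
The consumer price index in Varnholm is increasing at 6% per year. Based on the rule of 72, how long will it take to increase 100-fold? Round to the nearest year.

around 80 years

At 6% it doubles every 72/6 ≈ 12.00 years.
Reaching 100× takes log₂(100) ≈ 6.64 doublings.
6.64 × 12.00 ≈ 80 years.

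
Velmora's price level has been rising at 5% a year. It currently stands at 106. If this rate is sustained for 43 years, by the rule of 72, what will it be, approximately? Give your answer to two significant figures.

Doubling time ≈ 72/5 = 14.40 years.
43 years is 43/14.40 ≈ 2.99 doublings, a factor of 2^2.99 ≈ 7.94.
106 × 7.94 ≈ 840.

around 840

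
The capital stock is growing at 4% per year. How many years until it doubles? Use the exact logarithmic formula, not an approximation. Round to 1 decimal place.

t = ln(2) / ln(1 + 0.04) = 0.6931 / 0.039221 ≈ 17.67.

17.7 years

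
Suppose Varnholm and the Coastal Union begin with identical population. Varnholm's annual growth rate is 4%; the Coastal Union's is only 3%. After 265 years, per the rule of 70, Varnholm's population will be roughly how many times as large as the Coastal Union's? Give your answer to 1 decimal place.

Rate gap = 4% − 3% = 1 point.
The ratio doubles every 70/1 ≈ 70.00 years.
265/70.00 ≈ 3.79 doublings → ratio ≈ 2^3.79 ≈ 13.8.

about 13.8 times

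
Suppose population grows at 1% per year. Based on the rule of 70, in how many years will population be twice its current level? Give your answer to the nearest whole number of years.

about 70 years

70/1 ≈ 70.00, so it doubles roughly every 70 years.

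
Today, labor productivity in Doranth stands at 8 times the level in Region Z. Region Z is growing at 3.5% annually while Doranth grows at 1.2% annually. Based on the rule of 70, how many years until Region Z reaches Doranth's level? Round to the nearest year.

What matters is the difference: 2.3 pp.
Rule of 70 on the gap: the ratio halves every 70/2.3 ≈ 30.43 years.
An 8 times gap closes after 3 halvings: 3 × 30.43 ≈ 91 years.

roughly 91 years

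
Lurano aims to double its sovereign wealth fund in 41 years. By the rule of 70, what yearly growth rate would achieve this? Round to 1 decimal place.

70 / 41 ≈ 1.71, so about 1.7% per year.

approximately 1.7%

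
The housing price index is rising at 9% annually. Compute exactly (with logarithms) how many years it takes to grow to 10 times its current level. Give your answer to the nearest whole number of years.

27 years

t = ln(10) / ln(1 + 0.09) = 2.3026 / 0.086178 ≈ 26.72.
≈ 27 years.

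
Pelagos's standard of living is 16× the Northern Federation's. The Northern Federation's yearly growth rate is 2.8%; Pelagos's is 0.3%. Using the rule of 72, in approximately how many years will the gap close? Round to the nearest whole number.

approximately 115 years

the Northern Federation gains on Pelagos at 2.8% − 0.3% = 2.5 points a year.
At that relative rate the gap halves every 72/2.5 ≈ 28.80 years.
A 16× gap closes after 4 halvings: 4 × 28.80 ≈ 115 years.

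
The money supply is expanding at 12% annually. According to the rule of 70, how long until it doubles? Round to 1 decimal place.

5.8 years

70/12 ≈ 5.83, so it doubles roughly every 5.8 years.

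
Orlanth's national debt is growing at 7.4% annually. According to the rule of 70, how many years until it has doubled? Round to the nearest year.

Doubling time ≈ 70 / 7.4 = 9.46 years.

9 years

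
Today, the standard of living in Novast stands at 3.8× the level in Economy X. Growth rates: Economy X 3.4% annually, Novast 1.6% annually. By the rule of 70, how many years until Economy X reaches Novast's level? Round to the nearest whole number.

Economy X gains on Novast at 3.4% − 1.6% = 1.8 points a year.
At that relative rate the gap halves every 70/1.8 ≈ 38.89 years.
A 3.8× gap takes log₂(3.8) ≈ 1.93 halvings to close: 1.93 × 38.89 ≈ 75 years.

about 75 years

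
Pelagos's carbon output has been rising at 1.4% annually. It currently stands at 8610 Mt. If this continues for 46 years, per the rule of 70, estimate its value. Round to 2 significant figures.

roughly 16000 Mt

It doubles every 70/1.4 ≈ 50.00 years, so 46 years is 0.92 doublings.
2^0.92 ≈ 1.89; 8610 × 1.89 ≈ 16000 Mt.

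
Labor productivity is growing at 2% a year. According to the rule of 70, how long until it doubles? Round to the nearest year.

roughly 35 years

At 2%, doubling takes about 70/2 = 35.00 years.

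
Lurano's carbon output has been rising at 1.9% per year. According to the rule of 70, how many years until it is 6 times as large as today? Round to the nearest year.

approximately 95 years

Doubling time ≈ 70/1.9 = 36.84 years.
6× is log₂ 6 ≈ 2.58 doublings, so ≈ 2.58 × 36.84 = 95 years.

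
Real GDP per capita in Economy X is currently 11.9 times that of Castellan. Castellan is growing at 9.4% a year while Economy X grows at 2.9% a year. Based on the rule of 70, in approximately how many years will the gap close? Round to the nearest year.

The growth-rate gap is 9.4% − 2.9% = 6.5 percentage points.
So the ratio between them halves every 70/6.5 ≈ 10.77 years.
An 11.9 times gap takes log₂(11.9) ≈ 3.57 halvings to close: 3.57 × 10.77 ≈ 38 years.

approximately 38 years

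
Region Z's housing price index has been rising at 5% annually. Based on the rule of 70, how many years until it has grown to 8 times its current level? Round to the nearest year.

One doubling takes 70/5 = 14.00 years.
Getting to 8× needs 3 doublings: 3 × 14.00 ≈ 42 years.

42 years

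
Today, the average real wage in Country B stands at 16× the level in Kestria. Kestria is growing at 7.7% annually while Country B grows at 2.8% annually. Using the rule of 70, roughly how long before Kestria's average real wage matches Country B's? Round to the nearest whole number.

around 57 years

What matters is the difference: 4.9 pp.
Rule of 70 on the gap: the ratio halves every 70/4.9 ≈ 14.29 years.
A 16× gap closes after 4 halvings: 4 × 14.29 ≈ 57 years.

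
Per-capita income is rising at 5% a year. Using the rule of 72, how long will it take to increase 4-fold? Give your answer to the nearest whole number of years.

One doubling takes 72/5 = 14.40 years.
4× is 2 doublings, so 2 × 14.40 ≈ 29 years.

roughly 29 years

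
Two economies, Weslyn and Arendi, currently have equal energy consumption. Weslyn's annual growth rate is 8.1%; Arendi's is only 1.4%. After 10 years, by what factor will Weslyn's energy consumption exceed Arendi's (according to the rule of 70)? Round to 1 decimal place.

Only the 6.7-point difference matters.
70/6.7 ≈ 10.45 years per doubling of the ratio; 10 years gives 0.96 doublings, so ≈ 1.9×.

around 1.9 times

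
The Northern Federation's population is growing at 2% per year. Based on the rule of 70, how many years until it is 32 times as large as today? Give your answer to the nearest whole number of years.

Doubling time ≈ 70/2 = 35.00 years.
32 = 2^5, so 5 doublings → 175 years.

approximately 175 years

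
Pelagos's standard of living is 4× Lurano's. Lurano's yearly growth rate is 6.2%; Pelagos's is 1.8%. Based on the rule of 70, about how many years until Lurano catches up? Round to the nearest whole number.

around 32 years

The growth-rate gap is 6.2% − 1.8% = 4.4 percentage points.
So the ratio between them halves every 70/4.4 ≈ 15.91 years.
A 4× gap closes after 2 halvings: 2 × 15.91 ≈ 32 years.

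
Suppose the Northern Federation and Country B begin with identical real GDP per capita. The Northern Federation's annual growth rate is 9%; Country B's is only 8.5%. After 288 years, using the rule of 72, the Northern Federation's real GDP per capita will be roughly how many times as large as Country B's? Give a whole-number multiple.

Only the 0.5-point difference matters.
72/0.5 ≈ 144.00 years per doubling of the ratio; 288 years gives 2.00 doublings, so ≈ 4×.

approximately 4 times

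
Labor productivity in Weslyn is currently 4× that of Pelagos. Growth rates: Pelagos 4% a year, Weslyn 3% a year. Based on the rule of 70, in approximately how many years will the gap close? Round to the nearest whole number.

around 140 years

What matters is the difference: 1 pp.
Rule of 70 on the gap: the ratio halves every 70/1 ≈ 70.00 years.
A 4× gap closes after 2 halvings: 2 × 70.00 ≈ 140 years.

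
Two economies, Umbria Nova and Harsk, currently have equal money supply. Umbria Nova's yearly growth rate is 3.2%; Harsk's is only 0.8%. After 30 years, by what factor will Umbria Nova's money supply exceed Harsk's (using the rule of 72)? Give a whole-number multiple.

Umbria Nova pulls ahead at 2.4 pp per year, so the ratio doubles every 72/2.4 ≈ 30.00 years.
In 30 years that's 1.00 doublings: 2^1.00 ≈ 2.

around 2 times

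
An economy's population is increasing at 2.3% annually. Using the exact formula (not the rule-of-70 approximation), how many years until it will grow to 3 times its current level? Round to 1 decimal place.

48.3 years

t = ln(3) / ln(1 + 0.023) = 1.0986 / 0.022739 ≈ 48.31.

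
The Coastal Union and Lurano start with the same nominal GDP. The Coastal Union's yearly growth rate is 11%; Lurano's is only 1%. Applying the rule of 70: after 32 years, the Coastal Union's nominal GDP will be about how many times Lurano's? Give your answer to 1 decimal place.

around 23.8 times

Only the 10-point difference matters.
70/10 ≈ 7.00 years per doubling of the ratio; 32 years gives 4.57 doublings, so ≈ 23.8×.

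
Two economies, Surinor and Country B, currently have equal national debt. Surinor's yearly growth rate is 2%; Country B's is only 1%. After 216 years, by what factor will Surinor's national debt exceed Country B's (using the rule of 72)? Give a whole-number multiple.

8 times

Surinor pulls ahead at 1 pp per year, so the ratio doubles every 72/1 ≈ 72.00 years.
In 216 years that's 3.00 doublings: 2^3.00 ≈ 8.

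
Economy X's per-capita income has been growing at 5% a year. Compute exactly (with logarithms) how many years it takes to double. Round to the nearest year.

t = ln(2) / ln(1 + 0.05) = 0.6931 / 0.048790 ≈ 14.21.
≈ 14 years.

14 years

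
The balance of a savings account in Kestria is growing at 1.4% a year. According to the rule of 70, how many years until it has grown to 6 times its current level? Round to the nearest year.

One doubling takes 70/1.4 = 50.00 years.
6× is log₂ 6 ≈ 2.58 doublings, so ≈ 2.58 × 50.00 = 129 years.

129 years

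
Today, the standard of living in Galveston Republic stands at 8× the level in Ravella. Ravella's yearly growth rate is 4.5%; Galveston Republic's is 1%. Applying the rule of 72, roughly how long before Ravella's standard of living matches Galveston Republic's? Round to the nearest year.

around 62 years

The growth-rate gap is 4.5% − 1% = 3.5 percentage points.
So the ratio between them halves every 72/3.5 ≈ 20.57 years.
An 8× gap closes after 3 halvings: 3 × 20.57 ≈ 62 years.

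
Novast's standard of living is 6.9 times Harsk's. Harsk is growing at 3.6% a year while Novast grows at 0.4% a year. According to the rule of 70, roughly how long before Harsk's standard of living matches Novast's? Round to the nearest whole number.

61 years

What matters is the difference: 3.2 pp.
Rule of 70 on the gap: the ratio halves every 70/3.2 ≈ 21.88 years.
A 6.9 times gap takes log₂(6.9) ≈ 2.79 halvings to close: 2.79 × 21.88 ≈ 61 years.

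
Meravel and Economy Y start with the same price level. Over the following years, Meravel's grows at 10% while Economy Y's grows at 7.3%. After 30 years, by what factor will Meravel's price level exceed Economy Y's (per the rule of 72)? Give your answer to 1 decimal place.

≈ 2.2 times

Only the 2.7-point difference matters.
72/2.7 ≈ 26.67 years per doubling of the ratio; 30 years gives 1.12 doublings, so ≈ 2.2×.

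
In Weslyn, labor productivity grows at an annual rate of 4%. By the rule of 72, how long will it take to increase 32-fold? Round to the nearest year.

At 4% it doubles every 72/4 ≈ 18.00 years.
32 = 2^5, so 5 doublings → 90 years.

approximately 90 years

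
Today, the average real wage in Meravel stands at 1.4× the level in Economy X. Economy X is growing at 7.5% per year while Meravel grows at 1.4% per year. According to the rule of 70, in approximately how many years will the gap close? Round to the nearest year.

The growth-rate gap is 7.5% − 1.4% = 6.1 percentage points.
So the ratio between them halves every 70/6.1 ≈ 11.48 years.
A 1.4× gap takes log₂(1.4) ≈ 0.49 halvings to close: 0.49 × 11.48 ≈ 6 years.

about 6 years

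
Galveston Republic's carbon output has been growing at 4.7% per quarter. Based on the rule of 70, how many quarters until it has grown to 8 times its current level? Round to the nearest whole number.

roughly 45 quarters

Doubling time ≈ 70/4.7 = 14.89 quarters.
8× is 3 doublings, so 3 × 14.89 ≈ 45 quarters.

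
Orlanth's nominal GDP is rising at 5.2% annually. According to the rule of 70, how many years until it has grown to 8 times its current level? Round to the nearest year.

Doubling time ≈ 70/5.2 = 13.46 years.
Getting to 8× needs 3 doublings: 3 × 13.46 ≈ 40 years.

≈ 40 years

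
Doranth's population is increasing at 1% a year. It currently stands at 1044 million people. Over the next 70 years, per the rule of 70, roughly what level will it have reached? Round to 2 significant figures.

Doubling time ≈ 70/1 = 70.00 years.
70 years is 70/70.00 ≈ 1.00 doublings, a factor of 2^1.00 ≈ 2.00.
1044 × 2.00 ≈ 2100 million people.

around 2100 million people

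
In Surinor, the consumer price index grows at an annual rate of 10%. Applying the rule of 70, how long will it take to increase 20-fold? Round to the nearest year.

At 10% it doubles every 70/10 ≈ 7.00 years.
Reaching 20× takes log₂(20) ≈ 4.32 doublings.
4.32 × 7.00 ≈ 30 years.

≈ 30 years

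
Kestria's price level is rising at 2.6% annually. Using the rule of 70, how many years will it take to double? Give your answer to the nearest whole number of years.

roughly 27 years

At 2.6%, doubling takes about 70/2.6 = 26.92 years.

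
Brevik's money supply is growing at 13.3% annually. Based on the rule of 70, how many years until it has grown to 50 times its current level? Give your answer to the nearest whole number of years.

At 13.3% it doubles every 70/13.3 ≈ 5.26 years.
Reaching 50× takes log₂(50) ≈ 5.64 doublings.
5.64 × 5.26 ≈ 30 years.

≈ 30 years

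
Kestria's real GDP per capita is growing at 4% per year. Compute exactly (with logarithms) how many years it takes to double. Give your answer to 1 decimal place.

t = ln(2) / ln(1 + 0.04) = 0.6931 / 0.039221 ≈ 17.67.

17.7 years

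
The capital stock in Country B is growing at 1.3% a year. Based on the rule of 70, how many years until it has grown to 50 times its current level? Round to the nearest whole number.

around 304 years

At 1.3% it doubles every 70/1.3 ≈ 53.85 years.
Reaching 50× takes log₂(50) ≈ 5.64 doublings.
5.64 × 53.85 ≈ 304 years.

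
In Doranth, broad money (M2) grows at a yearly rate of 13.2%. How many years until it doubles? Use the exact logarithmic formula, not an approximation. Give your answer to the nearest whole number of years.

6 years

t = ln(2) / ln(1 + 0.132) = 0.6931 / 0.123986 ≈ 5.59.
≈ 6 years.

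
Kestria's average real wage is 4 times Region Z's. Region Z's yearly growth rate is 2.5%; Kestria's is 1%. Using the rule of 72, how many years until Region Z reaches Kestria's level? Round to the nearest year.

around 96 years

The growth-rate gap is 2.5% − 1% = 1.5 percentage points.
So the ratio between them halves every 72/1.5 ≈ 48.00 years.
A 4 times gap closes after 2 halvings: 2 × 48.00 ≈ 96 years.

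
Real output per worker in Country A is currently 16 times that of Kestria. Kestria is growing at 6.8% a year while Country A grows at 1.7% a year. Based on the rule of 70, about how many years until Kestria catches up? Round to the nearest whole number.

around 55 years

The growth-rate gap is 6.8% − 1.7% = 5.1 percentage points.
So the ratio between them halves every 70/5.1 ≈ 13.73 years.
A 16 times gap closes after 4 halvings: 4 × 13.73 ≈ 55 years.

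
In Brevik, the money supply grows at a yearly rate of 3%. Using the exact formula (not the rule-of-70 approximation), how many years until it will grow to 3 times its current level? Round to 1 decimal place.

37.2 years

t = ln(3) / ln(1 + 0.03) = 1.0986 / 0.029559 ≈ 37.17.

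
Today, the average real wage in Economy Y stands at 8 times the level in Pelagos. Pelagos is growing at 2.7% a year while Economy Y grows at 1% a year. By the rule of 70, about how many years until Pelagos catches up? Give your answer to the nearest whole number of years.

approximately 124 years

Pelagos gains on Economy Y at 2.7% − 1% = 1.7 points a year.
At that relative rate the gap halves every 70/1.7 ≈ 41.18 years.
An 8 times gap closes after 3 halvings: 3 × 41.18 ≈ 124 years.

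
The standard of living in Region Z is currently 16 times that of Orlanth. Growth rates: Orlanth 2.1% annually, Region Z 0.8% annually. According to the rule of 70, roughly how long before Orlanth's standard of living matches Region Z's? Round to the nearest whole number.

What matters is the difference: 1.3 pp.
Rule of 70 on the gap: the ratio halves every 70/1.3 ≈ 53.85 years.
A 16 times gap closes after 4 halvings: 4 × 53.85 ≈ 215 years.

around 215 years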